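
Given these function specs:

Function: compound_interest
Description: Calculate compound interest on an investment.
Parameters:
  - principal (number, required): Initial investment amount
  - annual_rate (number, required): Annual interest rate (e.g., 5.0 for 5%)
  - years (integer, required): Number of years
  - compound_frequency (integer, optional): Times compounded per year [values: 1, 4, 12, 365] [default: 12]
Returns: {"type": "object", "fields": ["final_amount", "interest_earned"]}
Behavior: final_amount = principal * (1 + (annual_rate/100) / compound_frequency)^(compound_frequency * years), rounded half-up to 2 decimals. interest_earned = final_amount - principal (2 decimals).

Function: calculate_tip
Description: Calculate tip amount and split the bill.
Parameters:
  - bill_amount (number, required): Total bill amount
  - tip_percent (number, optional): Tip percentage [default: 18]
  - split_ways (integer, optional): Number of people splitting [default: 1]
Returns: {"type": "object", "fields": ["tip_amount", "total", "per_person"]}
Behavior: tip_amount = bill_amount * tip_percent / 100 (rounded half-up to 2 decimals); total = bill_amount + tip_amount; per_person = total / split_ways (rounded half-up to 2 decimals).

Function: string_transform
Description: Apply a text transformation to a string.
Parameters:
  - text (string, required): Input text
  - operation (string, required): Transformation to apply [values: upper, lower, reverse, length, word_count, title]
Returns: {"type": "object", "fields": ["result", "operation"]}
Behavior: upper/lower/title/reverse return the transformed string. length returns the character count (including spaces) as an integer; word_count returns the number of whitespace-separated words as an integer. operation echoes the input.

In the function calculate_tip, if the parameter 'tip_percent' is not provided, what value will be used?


The calculate_tip spec declares:
  - tip_percent (number, optional): Tip percentage [default: 18]
Default:
18


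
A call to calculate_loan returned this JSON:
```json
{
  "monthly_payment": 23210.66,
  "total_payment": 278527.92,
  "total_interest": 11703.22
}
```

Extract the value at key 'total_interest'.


11703.22


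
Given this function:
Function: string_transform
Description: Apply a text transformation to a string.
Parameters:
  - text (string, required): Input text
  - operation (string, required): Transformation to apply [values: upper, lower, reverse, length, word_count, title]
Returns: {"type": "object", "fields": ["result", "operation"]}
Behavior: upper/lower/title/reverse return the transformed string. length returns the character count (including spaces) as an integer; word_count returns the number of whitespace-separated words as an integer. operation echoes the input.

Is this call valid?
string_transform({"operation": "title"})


Checking required parameters...
Missing required parameter: text
Invalid - missing required parameter 'text'


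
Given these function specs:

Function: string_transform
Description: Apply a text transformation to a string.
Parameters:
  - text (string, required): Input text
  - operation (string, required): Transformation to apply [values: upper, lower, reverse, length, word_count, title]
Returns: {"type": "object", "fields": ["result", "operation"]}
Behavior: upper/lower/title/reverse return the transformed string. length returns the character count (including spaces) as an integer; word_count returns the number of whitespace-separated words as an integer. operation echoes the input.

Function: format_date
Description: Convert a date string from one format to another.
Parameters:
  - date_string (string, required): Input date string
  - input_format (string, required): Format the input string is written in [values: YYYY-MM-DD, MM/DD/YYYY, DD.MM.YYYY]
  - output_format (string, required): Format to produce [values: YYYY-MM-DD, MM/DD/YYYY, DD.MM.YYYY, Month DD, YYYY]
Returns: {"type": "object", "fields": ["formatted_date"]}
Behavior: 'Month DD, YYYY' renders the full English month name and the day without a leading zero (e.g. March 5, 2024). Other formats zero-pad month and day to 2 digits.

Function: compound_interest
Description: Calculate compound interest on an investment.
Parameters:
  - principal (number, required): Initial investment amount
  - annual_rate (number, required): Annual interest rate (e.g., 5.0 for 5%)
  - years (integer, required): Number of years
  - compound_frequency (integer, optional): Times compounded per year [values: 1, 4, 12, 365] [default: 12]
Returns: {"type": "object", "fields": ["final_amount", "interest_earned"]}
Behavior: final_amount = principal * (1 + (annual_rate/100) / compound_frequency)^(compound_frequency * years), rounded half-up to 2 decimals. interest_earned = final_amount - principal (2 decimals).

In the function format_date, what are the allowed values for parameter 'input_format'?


The format_date spec declares:
  - input_format (string, required): Format the input string is written in [values: YYYY-MM-DD, MM/DD/YYYY, DD.MM.YYYY]
Allowed values:
YYYY-MM-DD, MM/DD/YYYY, DD.MM.YYYY


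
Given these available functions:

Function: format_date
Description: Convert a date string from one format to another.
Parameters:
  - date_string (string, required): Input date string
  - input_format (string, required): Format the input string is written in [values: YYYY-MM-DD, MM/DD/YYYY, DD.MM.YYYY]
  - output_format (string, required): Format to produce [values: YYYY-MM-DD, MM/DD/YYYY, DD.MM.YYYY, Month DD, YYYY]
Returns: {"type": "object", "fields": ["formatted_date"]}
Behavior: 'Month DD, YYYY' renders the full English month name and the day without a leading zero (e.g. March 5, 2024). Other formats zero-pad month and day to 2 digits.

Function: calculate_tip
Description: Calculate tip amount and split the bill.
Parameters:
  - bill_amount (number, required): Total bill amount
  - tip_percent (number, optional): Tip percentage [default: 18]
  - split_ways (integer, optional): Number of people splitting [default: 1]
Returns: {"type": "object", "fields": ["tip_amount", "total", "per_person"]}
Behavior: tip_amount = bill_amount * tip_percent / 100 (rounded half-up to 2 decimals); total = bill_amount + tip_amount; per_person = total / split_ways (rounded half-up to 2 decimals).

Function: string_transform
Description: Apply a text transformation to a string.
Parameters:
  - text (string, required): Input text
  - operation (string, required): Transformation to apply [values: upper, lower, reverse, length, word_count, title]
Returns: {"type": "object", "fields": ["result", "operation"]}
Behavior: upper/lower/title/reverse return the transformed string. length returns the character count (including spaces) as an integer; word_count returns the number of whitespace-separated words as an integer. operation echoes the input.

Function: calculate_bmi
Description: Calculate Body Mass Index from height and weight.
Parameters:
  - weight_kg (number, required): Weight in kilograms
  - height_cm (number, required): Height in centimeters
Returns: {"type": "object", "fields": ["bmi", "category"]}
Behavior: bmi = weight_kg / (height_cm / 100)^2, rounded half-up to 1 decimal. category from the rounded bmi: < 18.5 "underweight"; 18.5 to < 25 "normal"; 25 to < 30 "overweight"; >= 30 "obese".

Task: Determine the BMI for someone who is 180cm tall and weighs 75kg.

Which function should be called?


The task needs a function whose description is: Calculate Body Mass Index from height and weight.
calculate_bmi


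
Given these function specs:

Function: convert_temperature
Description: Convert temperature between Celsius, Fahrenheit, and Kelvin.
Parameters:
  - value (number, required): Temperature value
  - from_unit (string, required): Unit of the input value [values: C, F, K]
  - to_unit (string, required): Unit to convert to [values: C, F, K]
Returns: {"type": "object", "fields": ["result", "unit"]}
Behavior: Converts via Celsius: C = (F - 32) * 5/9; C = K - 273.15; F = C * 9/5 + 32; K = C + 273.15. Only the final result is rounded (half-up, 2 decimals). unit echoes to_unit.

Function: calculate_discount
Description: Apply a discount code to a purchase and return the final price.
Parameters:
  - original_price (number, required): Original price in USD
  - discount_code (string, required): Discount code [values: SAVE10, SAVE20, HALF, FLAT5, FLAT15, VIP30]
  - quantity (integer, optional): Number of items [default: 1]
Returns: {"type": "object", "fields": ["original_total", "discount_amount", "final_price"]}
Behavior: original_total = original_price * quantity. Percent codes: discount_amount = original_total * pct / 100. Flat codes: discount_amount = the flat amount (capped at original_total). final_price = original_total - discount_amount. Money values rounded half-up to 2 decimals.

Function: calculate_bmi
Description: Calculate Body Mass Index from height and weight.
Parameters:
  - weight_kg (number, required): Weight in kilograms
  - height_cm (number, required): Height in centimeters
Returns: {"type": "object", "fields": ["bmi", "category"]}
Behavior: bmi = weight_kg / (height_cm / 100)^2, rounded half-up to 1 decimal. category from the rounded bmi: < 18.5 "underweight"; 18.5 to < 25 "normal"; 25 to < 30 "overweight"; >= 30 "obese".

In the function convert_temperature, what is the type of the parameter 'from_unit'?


The convert_temperature spec declares:
  - from_unit (string, required): Unit of the input value [values: C, F, K]
Type:
string


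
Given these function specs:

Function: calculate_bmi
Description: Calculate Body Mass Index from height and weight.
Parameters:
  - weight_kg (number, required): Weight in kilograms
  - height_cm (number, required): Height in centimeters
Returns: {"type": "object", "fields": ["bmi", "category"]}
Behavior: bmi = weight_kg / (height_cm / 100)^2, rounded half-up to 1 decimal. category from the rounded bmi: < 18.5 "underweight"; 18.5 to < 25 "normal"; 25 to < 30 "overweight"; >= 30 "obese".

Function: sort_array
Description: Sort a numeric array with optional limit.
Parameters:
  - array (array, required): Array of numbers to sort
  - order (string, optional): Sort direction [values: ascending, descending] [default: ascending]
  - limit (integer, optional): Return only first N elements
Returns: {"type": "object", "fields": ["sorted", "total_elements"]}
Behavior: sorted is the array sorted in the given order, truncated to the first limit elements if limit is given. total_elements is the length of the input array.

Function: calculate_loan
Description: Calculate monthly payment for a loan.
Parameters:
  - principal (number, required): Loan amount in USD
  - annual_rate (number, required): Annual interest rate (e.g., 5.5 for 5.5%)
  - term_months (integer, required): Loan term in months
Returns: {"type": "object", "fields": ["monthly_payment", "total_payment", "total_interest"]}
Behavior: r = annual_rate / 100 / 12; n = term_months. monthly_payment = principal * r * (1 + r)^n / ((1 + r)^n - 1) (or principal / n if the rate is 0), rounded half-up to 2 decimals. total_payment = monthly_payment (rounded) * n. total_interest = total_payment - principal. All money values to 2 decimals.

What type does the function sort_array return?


The sort_array spec declares Returns: {"type": "object", "fields": ["sorted", "total_elements"]}
Type:
object


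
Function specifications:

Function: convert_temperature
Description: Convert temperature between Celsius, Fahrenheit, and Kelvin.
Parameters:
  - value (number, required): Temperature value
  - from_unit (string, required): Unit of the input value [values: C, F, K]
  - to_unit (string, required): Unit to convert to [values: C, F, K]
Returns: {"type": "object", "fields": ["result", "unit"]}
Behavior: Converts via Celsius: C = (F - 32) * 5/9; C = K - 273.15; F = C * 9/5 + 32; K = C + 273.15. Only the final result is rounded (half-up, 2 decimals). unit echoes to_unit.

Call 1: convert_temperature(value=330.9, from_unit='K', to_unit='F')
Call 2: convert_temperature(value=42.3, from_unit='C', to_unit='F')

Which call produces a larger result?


Call 1:
  To C: 330.9 - 273.15 = 57.75
  To F: 57.75 * 9/5 + 32 = 135.95
  Round to 2 decimals: 135.95
  -> 135.95 F
Call 2:
  Input already in C: 42.3
  To F: 42.3 * 9/5 + 32 = 108.14
  Round to 2 decimals: 108.14
  -> 108.14 F
Call 1 (135.95 F)


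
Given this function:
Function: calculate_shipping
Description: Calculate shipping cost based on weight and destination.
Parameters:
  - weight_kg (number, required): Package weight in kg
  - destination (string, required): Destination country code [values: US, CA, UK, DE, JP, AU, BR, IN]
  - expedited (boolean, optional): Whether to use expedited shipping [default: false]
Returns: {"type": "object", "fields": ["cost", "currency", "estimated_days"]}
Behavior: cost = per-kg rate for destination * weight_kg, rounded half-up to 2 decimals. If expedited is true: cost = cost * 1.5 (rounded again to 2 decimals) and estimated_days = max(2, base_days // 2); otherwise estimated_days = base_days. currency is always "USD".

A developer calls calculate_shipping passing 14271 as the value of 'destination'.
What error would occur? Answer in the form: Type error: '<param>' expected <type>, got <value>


Spec: 'destination' is declared as string; 14271 is an integer.
Type error: 'destination' expected string, got 14271


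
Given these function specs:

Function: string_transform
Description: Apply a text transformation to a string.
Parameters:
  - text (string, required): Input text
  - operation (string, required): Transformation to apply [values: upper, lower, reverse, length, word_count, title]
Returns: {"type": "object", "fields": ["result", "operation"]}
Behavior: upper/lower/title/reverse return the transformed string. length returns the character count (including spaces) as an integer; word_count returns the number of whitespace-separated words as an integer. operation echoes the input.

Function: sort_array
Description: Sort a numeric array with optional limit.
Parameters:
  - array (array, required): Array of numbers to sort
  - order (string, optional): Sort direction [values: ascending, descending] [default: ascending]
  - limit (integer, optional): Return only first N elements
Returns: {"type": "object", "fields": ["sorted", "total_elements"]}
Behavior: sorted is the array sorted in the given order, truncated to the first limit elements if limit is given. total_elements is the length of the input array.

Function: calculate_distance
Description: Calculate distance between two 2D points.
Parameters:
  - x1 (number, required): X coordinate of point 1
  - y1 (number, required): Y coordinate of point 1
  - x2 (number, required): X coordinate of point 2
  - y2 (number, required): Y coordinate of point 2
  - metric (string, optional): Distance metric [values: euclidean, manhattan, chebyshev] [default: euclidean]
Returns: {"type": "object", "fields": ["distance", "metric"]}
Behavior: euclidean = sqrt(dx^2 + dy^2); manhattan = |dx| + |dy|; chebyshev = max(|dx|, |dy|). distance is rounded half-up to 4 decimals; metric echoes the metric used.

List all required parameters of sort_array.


Parameters of sort_array and their required/optional flag:
  array: required
  order: optional
  limit: optional
array


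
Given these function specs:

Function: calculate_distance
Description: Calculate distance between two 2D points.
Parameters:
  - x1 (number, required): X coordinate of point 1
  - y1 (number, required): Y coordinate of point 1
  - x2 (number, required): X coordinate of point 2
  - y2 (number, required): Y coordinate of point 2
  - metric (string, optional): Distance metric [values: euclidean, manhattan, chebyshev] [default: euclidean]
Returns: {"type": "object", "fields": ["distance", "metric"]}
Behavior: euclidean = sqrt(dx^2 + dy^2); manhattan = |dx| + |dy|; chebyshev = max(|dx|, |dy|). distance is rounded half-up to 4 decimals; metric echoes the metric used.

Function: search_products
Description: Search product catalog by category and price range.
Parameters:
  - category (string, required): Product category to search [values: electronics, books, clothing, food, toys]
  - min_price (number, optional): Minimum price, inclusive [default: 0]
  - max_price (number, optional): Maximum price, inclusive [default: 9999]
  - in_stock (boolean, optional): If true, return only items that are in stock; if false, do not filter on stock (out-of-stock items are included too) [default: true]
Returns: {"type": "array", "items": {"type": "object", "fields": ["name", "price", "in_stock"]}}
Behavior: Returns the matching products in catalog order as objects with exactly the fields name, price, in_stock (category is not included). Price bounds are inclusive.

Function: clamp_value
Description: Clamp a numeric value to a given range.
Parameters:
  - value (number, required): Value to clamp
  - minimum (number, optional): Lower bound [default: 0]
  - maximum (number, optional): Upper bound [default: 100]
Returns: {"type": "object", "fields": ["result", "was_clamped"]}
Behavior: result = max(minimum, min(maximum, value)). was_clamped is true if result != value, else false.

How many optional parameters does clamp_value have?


Parameters of clamp_value: value (required), minimum (optional), maximum (optional)
Optional count:
2


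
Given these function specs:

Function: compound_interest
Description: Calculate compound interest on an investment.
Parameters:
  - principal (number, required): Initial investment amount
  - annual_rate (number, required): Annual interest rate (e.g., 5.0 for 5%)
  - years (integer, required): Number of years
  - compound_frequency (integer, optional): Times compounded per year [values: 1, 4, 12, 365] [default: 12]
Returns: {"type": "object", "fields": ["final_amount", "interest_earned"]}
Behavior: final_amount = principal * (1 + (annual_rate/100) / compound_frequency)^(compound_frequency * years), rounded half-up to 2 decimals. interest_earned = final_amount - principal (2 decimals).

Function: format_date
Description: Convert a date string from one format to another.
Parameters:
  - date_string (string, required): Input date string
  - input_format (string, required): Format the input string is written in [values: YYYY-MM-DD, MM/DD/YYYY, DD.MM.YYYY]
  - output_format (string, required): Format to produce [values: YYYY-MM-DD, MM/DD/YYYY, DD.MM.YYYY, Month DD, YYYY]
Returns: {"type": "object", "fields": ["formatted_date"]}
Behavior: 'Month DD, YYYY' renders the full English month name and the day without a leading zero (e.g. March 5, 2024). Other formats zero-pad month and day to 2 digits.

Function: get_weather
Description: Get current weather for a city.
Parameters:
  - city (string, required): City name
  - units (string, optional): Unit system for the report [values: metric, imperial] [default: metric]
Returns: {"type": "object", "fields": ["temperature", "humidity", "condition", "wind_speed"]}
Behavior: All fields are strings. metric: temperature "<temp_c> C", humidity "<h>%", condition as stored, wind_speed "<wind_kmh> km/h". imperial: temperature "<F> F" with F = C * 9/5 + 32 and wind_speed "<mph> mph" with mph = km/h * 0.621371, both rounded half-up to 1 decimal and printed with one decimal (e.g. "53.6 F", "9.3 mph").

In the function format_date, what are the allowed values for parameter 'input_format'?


The format_date spec declares:
  - input_format (string, required): Format the input string is written in [values: YYYY-MM-DD, MM/DD/YYYY, DD.MM.YYYY]
Allowed values:
YYYY-MM-DD, MM/DD/YYYY, DD.MM.YYYY


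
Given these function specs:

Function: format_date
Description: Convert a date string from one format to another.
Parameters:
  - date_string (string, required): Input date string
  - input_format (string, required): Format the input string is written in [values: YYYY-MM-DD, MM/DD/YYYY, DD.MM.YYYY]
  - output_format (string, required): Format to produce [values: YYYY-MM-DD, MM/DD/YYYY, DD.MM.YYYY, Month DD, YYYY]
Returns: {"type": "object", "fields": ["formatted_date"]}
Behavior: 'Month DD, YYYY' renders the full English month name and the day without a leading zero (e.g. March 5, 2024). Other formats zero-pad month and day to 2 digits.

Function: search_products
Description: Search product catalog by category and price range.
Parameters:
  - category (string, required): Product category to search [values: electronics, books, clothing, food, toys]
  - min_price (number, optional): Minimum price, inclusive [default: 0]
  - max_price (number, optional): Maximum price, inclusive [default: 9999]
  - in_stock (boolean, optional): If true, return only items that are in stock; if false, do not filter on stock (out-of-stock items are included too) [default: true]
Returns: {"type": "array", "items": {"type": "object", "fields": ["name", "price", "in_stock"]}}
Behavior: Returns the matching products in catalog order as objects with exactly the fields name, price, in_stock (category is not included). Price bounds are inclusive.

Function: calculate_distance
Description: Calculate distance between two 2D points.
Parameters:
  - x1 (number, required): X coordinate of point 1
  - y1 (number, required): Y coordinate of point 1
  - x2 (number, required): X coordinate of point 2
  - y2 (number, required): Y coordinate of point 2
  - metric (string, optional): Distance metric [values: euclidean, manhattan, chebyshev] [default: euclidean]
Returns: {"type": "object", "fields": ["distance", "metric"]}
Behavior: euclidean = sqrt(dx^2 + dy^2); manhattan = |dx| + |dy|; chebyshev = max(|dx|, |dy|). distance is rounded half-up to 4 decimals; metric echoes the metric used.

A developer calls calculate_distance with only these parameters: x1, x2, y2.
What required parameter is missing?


Required parameters: x1, y1, x2, y2
Provided: x1, x2, y2
Missing: y1
y1


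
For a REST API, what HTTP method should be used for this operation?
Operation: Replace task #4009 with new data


GET = read, POST = create, PUT = update/replace, DELETE = remove
This operation is an update/replace.
PUT


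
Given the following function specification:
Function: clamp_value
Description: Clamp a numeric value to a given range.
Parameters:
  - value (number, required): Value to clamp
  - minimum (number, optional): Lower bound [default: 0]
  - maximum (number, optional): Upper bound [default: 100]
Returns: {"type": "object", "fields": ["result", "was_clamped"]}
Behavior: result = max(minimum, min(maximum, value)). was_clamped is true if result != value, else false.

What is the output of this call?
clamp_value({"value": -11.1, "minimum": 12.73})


Defaults applied: maximum=100
result = max(12.73, min(100, -11.1)) = max(12.73, -11.1) = 12.73
was_clamped = (12.73 != -11.1) = true
Output:
{"result": 12.73, "was_clamped": true}


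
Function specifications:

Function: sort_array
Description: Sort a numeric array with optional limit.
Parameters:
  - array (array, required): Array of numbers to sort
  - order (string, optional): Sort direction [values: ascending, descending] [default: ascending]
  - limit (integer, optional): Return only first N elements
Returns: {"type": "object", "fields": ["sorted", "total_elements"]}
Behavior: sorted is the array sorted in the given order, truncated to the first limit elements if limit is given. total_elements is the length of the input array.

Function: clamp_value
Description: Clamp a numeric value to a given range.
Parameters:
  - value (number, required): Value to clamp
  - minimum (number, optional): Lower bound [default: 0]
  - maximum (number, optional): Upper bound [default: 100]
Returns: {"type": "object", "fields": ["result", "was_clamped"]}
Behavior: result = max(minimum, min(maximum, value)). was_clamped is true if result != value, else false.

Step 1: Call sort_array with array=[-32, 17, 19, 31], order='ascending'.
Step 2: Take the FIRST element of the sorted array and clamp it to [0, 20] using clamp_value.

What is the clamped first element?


Step 1: sort_array(order=ascending)
  sorted: [-32, 17, 19, 31]
  -> first element = -32
Step 2: clamp_value(value=-32, minimum=0, maximum=20)
  result = max(0, min(20, -32)) = max(0, -32) = 0
  was_clamped = (0 != -32) = true
  -> result = 0
0


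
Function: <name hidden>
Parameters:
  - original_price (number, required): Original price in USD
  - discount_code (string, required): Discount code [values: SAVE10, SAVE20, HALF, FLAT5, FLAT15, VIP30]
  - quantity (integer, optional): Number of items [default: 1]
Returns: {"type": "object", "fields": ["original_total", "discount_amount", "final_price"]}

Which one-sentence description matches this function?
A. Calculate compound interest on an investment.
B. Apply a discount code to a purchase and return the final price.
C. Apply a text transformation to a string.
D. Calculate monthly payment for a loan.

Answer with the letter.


Parameters original_price, discount_code, quantity and return ["original_total", "discount_amount", "final_price"] fit: Apply a discount code to a purchase and return the final price.
B


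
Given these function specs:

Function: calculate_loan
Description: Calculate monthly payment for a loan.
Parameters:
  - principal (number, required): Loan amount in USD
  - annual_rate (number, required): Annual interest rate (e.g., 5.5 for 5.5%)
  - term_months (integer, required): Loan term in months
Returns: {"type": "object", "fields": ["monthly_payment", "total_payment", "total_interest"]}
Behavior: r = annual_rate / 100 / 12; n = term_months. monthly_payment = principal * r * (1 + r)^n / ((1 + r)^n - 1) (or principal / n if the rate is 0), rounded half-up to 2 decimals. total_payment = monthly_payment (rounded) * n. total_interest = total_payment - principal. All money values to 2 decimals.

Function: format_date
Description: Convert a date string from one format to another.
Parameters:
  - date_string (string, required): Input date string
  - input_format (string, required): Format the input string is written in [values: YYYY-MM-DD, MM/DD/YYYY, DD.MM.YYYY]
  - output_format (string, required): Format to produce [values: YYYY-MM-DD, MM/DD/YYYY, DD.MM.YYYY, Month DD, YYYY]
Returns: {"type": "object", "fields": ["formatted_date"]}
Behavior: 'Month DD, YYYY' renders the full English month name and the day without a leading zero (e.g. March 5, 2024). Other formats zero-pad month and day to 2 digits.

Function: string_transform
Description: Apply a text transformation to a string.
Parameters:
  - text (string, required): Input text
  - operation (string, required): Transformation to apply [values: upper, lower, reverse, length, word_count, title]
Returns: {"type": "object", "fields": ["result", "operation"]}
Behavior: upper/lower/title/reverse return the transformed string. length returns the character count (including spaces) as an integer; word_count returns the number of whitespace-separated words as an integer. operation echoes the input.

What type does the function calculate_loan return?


The calculate_loan spec declares Returns: {"type": "object", "fields": ["monthly_payment", "total_payment", "total_interest"]}
Type:
object


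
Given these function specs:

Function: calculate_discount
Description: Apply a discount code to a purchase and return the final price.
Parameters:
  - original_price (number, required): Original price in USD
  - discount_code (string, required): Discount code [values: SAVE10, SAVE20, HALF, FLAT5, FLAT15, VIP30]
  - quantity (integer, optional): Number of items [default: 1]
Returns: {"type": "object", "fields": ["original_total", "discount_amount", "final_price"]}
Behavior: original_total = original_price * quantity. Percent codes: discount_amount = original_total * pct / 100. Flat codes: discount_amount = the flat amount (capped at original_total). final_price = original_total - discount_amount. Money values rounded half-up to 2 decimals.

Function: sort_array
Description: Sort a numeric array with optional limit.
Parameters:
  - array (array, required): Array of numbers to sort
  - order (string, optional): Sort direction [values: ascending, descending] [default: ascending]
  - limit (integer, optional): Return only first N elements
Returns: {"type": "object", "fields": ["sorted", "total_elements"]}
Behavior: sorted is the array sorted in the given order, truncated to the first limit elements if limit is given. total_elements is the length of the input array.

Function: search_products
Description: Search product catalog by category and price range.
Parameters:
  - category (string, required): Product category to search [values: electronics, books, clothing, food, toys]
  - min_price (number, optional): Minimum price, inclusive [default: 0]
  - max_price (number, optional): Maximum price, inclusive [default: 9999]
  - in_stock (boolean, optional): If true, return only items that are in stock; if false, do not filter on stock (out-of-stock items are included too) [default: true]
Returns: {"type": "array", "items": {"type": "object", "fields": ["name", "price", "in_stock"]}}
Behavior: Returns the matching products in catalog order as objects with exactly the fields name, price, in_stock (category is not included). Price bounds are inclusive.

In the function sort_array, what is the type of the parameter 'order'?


The sort_array spec declares:
  - order (string, optional): Sort direction [values: ascending, descending] [default: ascending]
Type:
string


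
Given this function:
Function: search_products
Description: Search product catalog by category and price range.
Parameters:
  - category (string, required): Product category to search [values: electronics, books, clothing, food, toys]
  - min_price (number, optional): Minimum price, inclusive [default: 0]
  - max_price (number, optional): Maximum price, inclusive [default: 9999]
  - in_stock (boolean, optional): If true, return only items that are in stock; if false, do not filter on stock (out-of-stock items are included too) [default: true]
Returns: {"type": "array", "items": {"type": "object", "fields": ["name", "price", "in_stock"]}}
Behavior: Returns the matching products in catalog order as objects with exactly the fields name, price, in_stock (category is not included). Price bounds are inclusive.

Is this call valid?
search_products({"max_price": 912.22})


Checking required parameters...
Missing required parameter: category
Invalid - missing required parameter 'category'


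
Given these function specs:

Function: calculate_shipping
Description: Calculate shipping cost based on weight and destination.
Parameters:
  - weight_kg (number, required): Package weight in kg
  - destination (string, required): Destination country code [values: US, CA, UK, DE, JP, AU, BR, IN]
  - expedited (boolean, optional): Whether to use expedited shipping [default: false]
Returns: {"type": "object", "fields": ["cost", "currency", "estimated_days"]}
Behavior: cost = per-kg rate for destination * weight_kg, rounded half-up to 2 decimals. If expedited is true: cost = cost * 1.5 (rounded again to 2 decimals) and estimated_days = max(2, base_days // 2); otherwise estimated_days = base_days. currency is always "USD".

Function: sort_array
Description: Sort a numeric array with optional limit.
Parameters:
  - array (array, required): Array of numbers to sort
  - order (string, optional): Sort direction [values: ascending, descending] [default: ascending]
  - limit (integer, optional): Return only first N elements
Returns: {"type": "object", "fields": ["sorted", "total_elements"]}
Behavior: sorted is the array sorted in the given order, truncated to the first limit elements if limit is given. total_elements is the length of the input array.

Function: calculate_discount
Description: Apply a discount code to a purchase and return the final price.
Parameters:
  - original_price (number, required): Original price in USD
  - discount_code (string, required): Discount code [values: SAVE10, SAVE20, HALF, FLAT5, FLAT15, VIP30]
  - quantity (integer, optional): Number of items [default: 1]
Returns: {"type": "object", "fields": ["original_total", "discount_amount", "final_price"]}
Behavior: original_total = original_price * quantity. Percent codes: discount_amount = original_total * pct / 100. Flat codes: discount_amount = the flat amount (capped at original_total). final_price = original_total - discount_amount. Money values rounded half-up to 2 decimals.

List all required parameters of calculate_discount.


Parameters of calculate_discount and their required/optional flag:
  original_price: required
  discount_code: required
  quantity: optional
discount_code, original_price


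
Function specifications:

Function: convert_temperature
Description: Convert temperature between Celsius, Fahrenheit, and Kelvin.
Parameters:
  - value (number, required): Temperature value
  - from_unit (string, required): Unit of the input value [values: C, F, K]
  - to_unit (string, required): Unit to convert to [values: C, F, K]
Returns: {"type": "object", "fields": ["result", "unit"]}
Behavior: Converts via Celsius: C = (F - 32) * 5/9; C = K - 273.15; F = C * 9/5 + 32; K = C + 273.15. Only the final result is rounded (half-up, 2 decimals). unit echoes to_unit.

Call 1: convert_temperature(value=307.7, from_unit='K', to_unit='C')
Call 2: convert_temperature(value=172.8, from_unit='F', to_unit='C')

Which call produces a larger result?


Call 1:
  To C: 307.7 - 273.15 = 34.55
  Target is C: 34.55
  Round to 2 decimals: 34.55
  -> 34.55 C
Call 2:
  To C: (172.8 - 32) * 5/9 = 78.222222
  Target is C: 78.222222
  Round to 2 decimals: 78.22
  -> 78.22 C
Call 2 (78.22 C)


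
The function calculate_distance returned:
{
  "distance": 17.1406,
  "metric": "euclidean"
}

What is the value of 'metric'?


euclidean


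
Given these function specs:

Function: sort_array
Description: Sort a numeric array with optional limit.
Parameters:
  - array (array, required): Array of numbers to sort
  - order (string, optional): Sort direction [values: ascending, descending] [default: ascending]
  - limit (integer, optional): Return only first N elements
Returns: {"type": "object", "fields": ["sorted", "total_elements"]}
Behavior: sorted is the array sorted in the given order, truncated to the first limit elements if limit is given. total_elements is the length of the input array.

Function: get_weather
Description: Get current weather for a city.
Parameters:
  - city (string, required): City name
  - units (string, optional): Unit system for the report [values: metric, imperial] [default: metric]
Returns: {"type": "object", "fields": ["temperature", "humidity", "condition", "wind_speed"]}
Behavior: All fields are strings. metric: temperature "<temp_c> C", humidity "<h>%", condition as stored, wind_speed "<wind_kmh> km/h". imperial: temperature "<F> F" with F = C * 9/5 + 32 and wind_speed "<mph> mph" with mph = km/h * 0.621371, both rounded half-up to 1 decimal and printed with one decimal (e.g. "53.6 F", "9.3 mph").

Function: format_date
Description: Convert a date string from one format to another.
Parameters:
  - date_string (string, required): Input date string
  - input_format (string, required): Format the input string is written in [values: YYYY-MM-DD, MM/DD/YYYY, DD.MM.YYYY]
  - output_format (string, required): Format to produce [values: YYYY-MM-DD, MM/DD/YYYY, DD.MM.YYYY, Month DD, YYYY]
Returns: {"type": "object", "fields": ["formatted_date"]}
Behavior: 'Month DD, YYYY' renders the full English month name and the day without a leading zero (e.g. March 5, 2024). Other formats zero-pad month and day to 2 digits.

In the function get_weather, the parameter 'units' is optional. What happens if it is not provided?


The get_weather spec declares:
  - units (string, optional): Unit system for the report [values: metric, imperial] [default: metric]
It defaults to metric


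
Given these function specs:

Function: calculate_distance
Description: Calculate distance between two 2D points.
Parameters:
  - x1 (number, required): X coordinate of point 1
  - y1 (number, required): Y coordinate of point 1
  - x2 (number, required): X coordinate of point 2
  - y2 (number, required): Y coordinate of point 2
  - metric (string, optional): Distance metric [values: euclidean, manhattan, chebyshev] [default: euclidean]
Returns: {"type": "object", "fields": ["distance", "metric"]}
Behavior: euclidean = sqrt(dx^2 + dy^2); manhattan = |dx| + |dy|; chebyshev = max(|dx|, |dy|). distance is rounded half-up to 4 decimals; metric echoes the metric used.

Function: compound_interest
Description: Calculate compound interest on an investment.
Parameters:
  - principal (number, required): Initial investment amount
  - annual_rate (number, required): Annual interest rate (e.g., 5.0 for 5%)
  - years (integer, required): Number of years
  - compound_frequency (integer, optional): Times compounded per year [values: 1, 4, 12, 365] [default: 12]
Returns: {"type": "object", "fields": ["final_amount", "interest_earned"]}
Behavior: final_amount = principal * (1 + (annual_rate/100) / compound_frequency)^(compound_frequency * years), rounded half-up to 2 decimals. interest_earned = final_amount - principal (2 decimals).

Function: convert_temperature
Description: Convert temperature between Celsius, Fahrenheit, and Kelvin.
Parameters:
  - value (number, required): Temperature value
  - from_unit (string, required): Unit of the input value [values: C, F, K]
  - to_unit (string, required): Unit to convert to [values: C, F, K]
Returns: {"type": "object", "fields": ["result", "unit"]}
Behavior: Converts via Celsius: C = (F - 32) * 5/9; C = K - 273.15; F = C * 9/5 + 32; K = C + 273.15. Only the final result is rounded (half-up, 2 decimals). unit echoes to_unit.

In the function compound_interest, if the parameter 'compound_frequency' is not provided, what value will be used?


The compound_interest spec declares:
  - compound_frequency (integer, optional): Times compounded per year [values: 1, 4, 12, 365] [default: 12]
Default:
12


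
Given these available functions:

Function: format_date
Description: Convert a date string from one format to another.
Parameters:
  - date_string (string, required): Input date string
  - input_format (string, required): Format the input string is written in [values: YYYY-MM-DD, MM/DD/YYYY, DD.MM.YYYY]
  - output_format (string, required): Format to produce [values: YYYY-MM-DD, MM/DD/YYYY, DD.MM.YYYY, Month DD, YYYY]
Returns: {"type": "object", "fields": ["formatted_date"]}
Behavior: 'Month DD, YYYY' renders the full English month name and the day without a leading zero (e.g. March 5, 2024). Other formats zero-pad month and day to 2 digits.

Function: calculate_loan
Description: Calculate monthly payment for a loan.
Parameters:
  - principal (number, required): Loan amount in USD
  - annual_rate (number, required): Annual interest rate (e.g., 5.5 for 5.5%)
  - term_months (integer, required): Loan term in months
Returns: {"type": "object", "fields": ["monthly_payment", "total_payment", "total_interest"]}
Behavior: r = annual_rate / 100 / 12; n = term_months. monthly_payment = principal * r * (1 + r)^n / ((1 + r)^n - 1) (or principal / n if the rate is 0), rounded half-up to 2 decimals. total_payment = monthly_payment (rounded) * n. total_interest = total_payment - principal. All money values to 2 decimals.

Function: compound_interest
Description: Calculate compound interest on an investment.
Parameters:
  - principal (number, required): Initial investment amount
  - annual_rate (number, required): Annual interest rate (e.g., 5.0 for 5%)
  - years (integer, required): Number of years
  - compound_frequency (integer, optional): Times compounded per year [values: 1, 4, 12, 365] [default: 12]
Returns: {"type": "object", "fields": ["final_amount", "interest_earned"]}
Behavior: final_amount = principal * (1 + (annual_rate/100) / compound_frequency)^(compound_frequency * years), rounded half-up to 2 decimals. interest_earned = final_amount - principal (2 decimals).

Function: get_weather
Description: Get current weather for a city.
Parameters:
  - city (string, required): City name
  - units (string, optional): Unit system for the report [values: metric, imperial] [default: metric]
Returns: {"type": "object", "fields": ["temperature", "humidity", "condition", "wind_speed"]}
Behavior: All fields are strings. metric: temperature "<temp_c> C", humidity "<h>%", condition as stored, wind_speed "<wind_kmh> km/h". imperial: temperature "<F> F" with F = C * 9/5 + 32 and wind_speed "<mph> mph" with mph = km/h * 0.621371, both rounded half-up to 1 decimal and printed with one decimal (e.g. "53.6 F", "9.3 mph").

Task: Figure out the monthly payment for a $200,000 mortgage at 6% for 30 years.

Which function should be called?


The task needs a function whose description is: Calculate monthly payment for a loan.
calculate_loan
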